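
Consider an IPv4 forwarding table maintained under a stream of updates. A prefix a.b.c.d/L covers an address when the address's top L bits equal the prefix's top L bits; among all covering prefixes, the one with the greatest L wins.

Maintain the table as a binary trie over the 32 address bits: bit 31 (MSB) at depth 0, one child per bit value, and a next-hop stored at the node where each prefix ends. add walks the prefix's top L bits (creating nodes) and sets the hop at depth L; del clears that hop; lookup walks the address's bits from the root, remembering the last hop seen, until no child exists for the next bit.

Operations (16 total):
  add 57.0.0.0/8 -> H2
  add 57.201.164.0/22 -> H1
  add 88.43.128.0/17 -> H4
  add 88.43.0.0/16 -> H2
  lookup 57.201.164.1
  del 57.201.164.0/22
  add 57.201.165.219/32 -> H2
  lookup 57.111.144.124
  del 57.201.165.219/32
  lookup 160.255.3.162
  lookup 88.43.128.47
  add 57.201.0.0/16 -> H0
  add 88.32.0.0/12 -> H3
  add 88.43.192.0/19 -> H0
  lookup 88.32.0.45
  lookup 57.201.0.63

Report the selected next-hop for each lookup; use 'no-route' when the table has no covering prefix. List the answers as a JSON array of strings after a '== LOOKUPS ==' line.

Process each operation:
  + 57.0.0.0/8 (H2) depth=8
  + 57.201.164.0/22 (H1) depth=22
  + 88.43.128.0/17 (H4) depth=17
  + 88.43.0.0/16 (H2) depth=16
  ? 57.201.164.1  path d0:-→d1:-→d2:-→d3:-→d4:-→d5:-→d6:-→d7:-→d8:H2→d9:-→d10:-→d11:-→d12:-→d13:-→d14:-→d15:-→d16:-→d17:-→d18:-→d19:-→d20:-→d21:-→d22:H1  best=H1
  - 57.201.164.0/22 clear@22
  + 57.201.165.219/32 (H2) depth=32
  ? 57.111.144.124  path d0:-→d1:-→d2:-→d3:-→d4:-→d5:-→d6:-→d7:-→d8:H2  best=H2
  - 57.201.165.219/32 clear@32
  ? 160.255.3.162  path d0:-  best=no-route
  ? 88.43.128.47  path d0:-→d1:-→d2:-→d3:-→d4:-→d5:-→d6:-→d7:-→d8:-→d9:-→d10:-→d11:-→d12:-→d13:-→d14:-→d15:-→d16:H2→d17:H4  best=H4
  + 57.201.0.0/16 (H0) depth=16
  + 88.32.0.0/12 (H3) depth=12
  + 88.43.192.0/19 (H0) depth=19
  ? 88.32.0.45  path d0:-→d1:-→d2:-→d3:-→d4:-→d5:-→d6:-→d7:-→d8:-→d9:-→d10:-→d11:-→d12:H3  best=H3
  ? 57.201.0.63  path d0:-→d1:-→d2:-→d3:-→d4:-→d5:-→d6:-→d7:-→d8:H2→d9:-→d10:-→d11:-→d12:-→d13:-→d14:-→d15:-→d16:H0  best=H0

== LOOKUPS ==
["H1","H2","no-route","H4","H3","H0"]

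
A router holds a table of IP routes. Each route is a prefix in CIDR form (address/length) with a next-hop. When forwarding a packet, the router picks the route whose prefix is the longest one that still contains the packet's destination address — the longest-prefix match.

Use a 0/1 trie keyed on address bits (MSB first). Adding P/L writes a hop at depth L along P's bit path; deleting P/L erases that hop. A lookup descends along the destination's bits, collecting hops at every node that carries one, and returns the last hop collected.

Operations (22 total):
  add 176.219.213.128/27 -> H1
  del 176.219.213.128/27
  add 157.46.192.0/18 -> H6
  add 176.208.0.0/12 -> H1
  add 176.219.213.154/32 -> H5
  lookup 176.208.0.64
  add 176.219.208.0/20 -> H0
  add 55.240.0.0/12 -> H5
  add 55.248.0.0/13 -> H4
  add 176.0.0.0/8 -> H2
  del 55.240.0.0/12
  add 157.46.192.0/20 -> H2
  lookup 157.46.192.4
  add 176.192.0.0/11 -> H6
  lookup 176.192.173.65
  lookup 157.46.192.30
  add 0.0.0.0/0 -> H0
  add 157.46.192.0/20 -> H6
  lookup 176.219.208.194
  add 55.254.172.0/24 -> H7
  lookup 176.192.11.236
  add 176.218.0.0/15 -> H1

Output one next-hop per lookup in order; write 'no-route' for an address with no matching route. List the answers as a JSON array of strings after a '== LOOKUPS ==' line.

Trace:
  add 176.219.213.128/27 -> H1 at depth 27
  del 176.219.213.128/27 (clear depth 27)
  add 157.46.192.0/18 -> H6 at depth 18
  add 176.208.0.0/12 -> H1 at depth 12
  add 176.219.213.154/32 -> H5 at depth 32
  Q 176.208.0.64: descend 101100001101 ; hops seen [H1] ; pick H1
  add 176.219.208.0/20 -> H0 at depth 20
  add 55.240.0.0/12 -> H5 at depth 12
  add 55.248.0.0/13 -> H4 at depth 13
  add 176.0.0.0/8 -> H2 at depth 8
  del 55.240.0.0/12 (clear depth 12)
  add 157.46.192.0/20 -> H2 at depth 20
  Q 157.46.192.4: descend 10011101001011101100 ; hops seen [H6,H2] ; pick H2
  add 176.192.0.0/11 -> H6 at depth 11
  Q 176.192.173.65: descend 10110000110 ; hops seen [H2,H6] ; pick H6
  Q 157.46.192.30: descend 10011101001011101100 ; hops seen [H6,H2] ; pick H2
  add 0.0.0.0/0 -> H0 at depth 0
  add 157.46.192.0/20 -> H6 at depth 20
  Q 176.219.208.194: descend 101100001101101111010 ; hops seen [H0,H2,H6,H1,H0] ; pick H0
  add 55.254.172.0/24 -> H7 at depth 24
  Q 176.192.11.236: descend 10110000110 ; hops seen [H0,H2,H6] ; pick H6
  add 176.218.0.0/15 -> H1 at depth 15

== LOOKUPS ==
["H1","H2","H6","H2","H0","H6"]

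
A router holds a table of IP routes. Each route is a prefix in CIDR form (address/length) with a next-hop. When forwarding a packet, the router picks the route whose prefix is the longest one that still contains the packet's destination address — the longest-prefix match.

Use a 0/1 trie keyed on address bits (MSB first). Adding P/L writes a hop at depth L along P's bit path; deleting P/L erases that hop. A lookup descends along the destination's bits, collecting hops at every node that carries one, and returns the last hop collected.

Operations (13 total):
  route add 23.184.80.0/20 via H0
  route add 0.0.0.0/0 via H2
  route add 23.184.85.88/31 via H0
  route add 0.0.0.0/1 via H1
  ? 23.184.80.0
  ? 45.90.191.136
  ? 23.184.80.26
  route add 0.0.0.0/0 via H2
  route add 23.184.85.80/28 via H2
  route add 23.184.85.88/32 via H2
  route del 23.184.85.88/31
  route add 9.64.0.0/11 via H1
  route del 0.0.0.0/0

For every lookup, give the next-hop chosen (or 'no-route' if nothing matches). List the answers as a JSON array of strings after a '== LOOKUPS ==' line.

Trace:
  + 23.184.80.0/20 (H0) depth=20
  + 0.0.0.0/0 (H2) depth=0
  + 23.184.85.88/31 (H0) depth=31
  + 0.0.0.0/1 (H1) depth=1
  Q 23.184.80.0: descend 000101111011100001010 ; hops seen [H2,H1,H0] ; pick H0
  Q 45.90.191.136: descend 00 ; hops seen [H2,H1] ; pick H1
  Q 23.184.80.26: descend 000101111011100001010 ; hops seen [H2,H1,H0] ; pick H0
  + 0.0.0.0/0 (H2) depth=0
  + 23.184.85.80/28 (H2) depth=28
  + 23.184.85.88/32 (H2) depth=32
  - 23.184.85.88/31 clear@31
  + 9.64.0.0/11 (H1) depth=11
  - 0.0.0.0/0 clear@0

== LOOKUPS ==
["H0","H1","H0"]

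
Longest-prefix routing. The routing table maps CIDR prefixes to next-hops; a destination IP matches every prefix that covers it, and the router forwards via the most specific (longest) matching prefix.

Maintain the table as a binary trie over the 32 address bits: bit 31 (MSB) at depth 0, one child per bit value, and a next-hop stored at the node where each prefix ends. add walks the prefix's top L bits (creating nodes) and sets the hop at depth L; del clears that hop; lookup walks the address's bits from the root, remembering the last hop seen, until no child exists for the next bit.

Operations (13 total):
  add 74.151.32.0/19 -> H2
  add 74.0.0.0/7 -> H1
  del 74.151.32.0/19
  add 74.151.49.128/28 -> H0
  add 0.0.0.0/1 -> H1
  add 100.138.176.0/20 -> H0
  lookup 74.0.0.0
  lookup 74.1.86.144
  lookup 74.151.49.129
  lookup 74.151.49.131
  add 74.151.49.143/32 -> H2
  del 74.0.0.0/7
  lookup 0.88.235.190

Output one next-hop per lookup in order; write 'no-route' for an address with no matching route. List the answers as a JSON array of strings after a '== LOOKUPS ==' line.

Process each operation:
  add 74.151.32.0/19 -> H2 at depth 19
  add 74.0.0.0/7 -> H1 at depth 7
  - 74.151.32.0/19 clear@19
  add 74.151.49.128/28 -> H0 at depth 28
  add 0.0.0.0/1 -> H1 at depth 1
  add 100.138.176.0/20 -> H0 at depth 20
  lookup 74.0.0.0: bits 01001010 walk d0:-→d1:H1→d2:-→d3:-→d4:-→d5:-→d6:-→d7:H1→d8:- -> H1
  lookup 74.1.86.144: bits 01001010 walk d0:-→d1:H1→d2:-→d3:-→d4:-→d5:-→d6:-→d7:H1→d8:- -> H1
  lookup 74.151.49.129: bits 0100101010010111001100011000 walk d0:-→d1:H1→d2:-→d3:-→d4:-→d5:-→d6:-→d7:H1→d8:-→d9:-→d10:-→d11:-→d12:-→d13:-→d14:-→d15:-→d16:-→d17:-→d18:-→d19:-→d20:-→d21:-→d22:-→d23:-→d24:-→d25:-→d26:-→d27:-→d28:H0 -> H0
  lookup 74.151.49.131: bits 0100101010010111001100011000 walk d0:-→d1:H1→d2:-→d3:-→d4:-→d5:-→d6:-→d7:H1→d8:-→d9:-→d10:-→d11:-→d12:-→d13:-→d14:-→d15:-→d16:-→d17:-→d18:-→d19:-→d20:-→d21:-→d22:-→d23:-→d24:-→d25:-→d26:-→d27:-→d28:H0 -> H0
  add 74.151.49.143/32 -> H2 at depth 32
  - 74.0.0.0/7 clear@7
  lookup 0.88.235.190: bits 0 walk d0:-→d1:H1 -> H1

== LOOKUPS ==
["H1","H1","H0","H0","H1"]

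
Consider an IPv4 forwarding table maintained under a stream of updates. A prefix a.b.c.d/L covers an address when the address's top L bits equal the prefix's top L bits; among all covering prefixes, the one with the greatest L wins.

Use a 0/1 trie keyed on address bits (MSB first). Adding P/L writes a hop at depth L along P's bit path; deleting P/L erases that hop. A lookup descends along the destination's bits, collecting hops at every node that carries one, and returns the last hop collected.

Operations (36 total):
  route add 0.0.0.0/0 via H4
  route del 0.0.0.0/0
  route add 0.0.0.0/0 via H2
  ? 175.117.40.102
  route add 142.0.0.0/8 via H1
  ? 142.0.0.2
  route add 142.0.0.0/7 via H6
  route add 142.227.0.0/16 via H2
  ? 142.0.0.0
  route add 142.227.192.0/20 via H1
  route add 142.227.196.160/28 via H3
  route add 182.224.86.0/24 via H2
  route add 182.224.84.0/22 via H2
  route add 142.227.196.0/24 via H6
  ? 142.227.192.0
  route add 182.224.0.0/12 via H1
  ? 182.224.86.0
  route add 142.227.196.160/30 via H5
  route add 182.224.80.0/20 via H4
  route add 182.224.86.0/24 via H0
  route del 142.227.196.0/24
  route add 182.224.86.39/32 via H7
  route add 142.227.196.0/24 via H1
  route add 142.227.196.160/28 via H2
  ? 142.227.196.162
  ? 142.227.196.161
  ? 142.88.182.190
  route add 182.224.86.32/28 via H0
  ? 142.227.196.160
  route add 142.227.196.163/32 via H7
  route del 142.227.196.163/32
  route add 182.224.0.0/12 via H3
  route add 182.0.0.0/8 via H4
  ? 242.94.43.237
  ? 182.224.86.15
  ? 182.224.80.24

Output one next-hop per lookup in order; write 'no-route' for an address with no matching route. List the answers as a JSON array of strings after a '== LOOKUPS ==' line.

Trace:
  + 0.0.0.0/0 (H4) depth=0
  del 0.0.0.0/0 (clear depth 0)
  + 0.0.0.0/0 (H2) depth=0
  ? 175.117.40.102  path d0:H2  best=H2
  + 142.0.0.0/8 (H1) depth=8
  ? 142.0.0.2  path d0:H2→d1:-→d2:-→d3:-→d4:-→d5:-→d6:-→d7:-→d8:H1  best=H1
  + 142.0.0.0/7 (H6) depth=7
  + 142.227.0.0/16 (H2) depth=16
  ? 142.0.0.0  path d0:H2→d1:-→d2:-→d3:-→d4:-→d5:-→d6:-→d7:H6→d8:H1  best=H1
  + 142.227.192.0/20 (H1) depth=20
  + 142.227.196.160/28 (H3) depth=28
  + 182.224.86.0/24 (H2) depth=24
  + 182.224.84.0/22 (H2) depth=22
  + 142.227.196.0/24 (H6) depth=24
  ? 142.227.192.0  path d0:H2→d1:-→d2:-→d3:-→d4:-→d5:-→d6:-→d7:H6→d8:H1→d9:-→d10:-→d11:-→d12:-→d13:-→d14:-→d15:-→d16:H2→d17:-→d18:-→d19:-→d20:H1→d21:-  best=H1
  + 182.224.0.0/12 (H1) depth=12
  ? 182.224.86.0  path d0:H2→d1:-→d2:-→d3:-→d4:-→d5:-→d6:-→d7:-→d8:-→d9:-→d10:-→d11:-→d12:H1→d13:-→d14:-→d15:-→d16:-→d17:-→d18:-→d19:-→d20:-→d21:-→d22:H2→d23:-→d24:H2  best=H2
  + 142.227.196.160/30 (H5) depth=30
  + 182.224.80.0/20 (H4) depth=20
  + 182.224.86.0/24 (H0) depth=24
  del 142.227.196.0/24 (clear depth 24)
  + 182.224.86.39/32 (H7) depth=32
  + 142.227.196.0/24 (H1) depth=24
  + 142.227.196.160/28 (H2) depth=28
  ? 142.227.196.162  path d0:H2→d1:-→d2:-→d3:-→d4:-→d5:-→d6:-→d7:H6→d8:H1→d9:-→d10:-→d11:-→d12:-→d13:-→d14:-→d15:-→d16:H2→d17:-→d18:-→d19:-→d20:H1→d21:-→d22:-→d23:-→d24:H1→d25:-→d26:-→d27:-→d28:H2→d29:-→d30:H5  best=H5
  ? 142.227.196.161  path d0:H2→d1:-→d2:-→d3:-→d4:-→d5:-→d6:-→d7:H6→d8:H1→d9:-→d10:-→d11:-→d12:-→d13:-→d14:-→d15:-→d16:H2→d17:-→d18:-→d19:-→d20:H1→d21:-→d22:-→d23:-→d24:H1→d25:-→d26:-→d27:-→d28:H2→d29:-→d30:H5  best=H5
  ? 142.88.182.190  path d0:H2→d1:-→d2:-→d3:-→d4:-→d5:-→d6:-→d7:H6→d8:H1  best=H1
  + 182.224.86.32/28 (H0) depth=28
  ? 142.227.196.160  path d0:H2→d1:-→d2:-→d3:-→d4:-→d5:-→d6:-→d7:H6→d8:H1→d9:-→d10:-→d11:-→d12:-→d13:-→d14:-→d15:-→d16:H2→d17:-→d18:-→d19:-→d20:H1→d21:-→d22:-→d23:-→d24:H1→d25:-→d26:-→d27:-→d28:H2→d29:-→d30:H5  best=H5
  + 142.227.196.163/32 (H7) depth=32
  del 142.227.196.163/32 (clear depth 32)
  + 182.224.0.0/12 (H3) depth=12
  + 182.0.0.0/8 (H4) depth=8
  ? 242.94.43.237  path d0:H2→d1:-  best=H2
  ? 182.224.86.15  path d0:H2→d1:-→d2:-→d3:-→d4:-→d5:-→d6:-→d7:-→d8:H4→d9:-→d10:-→d11:-→d12:H3→d13:-→d14:-→d15:-→d16:-→d17:-→d18:-→d19:-→d20:H4→d21:-→d22:H2→d23:-→d24:H0→d25:-→d26:-  best=H0
  ? 182.224.80.24  path d0:H2→d1:-→d2:-→d3:-→d4:-→d5:-→d6:-→d7:-→d8:H4→d9:-→d10:-→d11:-→d12:H3→d13:-→d14:-→d15:-→d16:-→d17:-→d18:-→d19:-→d20:H4→d21:-  best=H4

== LOOKUPS ==
["H2","H1","H1","H1","H2","H5","H5","H1","H5","H2","H0","H4"]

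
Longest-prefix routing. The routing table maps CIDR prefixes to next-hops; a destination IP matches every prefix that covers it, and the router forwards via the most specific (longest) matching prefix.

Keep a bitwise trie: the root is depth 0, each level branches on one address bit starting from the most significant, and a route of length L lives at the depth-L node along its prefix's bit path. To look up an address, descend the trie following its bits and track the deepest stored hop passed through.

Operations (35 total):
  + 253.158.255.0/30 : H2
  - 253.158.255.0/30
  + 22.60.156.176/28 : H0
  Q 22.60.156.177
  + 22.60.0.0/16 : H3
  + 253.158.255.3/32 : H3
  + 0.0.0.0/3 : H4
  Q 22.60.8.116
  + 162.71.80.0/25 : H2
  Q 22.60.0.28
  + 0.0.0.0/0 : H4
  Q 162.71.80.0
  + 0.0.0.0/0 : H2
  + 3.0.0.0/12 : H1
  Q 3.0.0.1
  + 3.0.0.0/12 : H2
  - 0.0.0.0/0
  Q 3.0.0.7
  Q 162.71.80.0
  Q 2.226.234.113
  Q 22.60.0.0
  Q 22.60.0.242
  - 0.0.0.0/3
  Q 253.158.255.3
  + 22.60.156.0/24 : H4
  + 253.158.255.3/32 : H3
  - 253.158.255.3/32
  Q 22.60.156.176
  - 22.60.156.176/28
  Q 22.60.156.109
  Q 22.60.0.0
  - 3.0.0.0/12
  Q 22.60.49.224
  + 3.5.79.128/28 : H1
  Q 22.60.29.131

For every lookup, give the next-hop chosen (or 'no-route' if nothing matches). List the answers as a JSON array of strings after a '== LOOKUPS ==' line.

Apply in order:
  + 253.158.255.0/30 (H2) depth=30
  del 253.158.255.0/30 (clear depth 30)
  + 22.60.156.176/28 (H0) depth=28
  ? 22.60.156.177  path d0:-→d1:-→d2:-→d3:-→d4:-→d5:-→d6:-→d7:-→d8:-→d9:-→d10:-→d11:-→d12:-→d13:-→d14:-→d15:-→d16:-→d17:-→d18:-→d19:-→d20:-→d21:-→d22:-→d23:-→d24:-→d25:-→d26:-→d27:-→d28:H0  best=H0
  + 22.60.0.0/16 (H3) depth=16
  + 253.158.255.3/32 (H3) depth=32
  + 0.0.0.0/3 (H4) depth=3
  ? 22.60.8.116  path d0:-→d1:-→d2:-→d3:H4→d4:-→d5:-→d6:-→d7:-→d8:-→d9:-→d10:-→d11:-→d12:-→d13:-→d14:-→d15:-→d16:H3  best=H3
  + 162.71.80.0/25 (H2) depth=25
  ? 22.60.0.28  path d0:-→d1:-→d2:-→d3:H4→d4:-→d5:-→d6:-→d7:-→d8:-→d9:-→d10:-→d11:-→d12:-→d13:-→d14:-→d15:-→d16:H3  best=H3
  + 0.0.0.0/0 (H4) depth=0
  ? 162.71.80.0  path d0:H4→d1:-→d2:-→d3:-→d4:-→d5:-→d6:-→d7:-→d8:-→d9:-→d10:-→d11:-→d12:-→d13:-→d14:-→d15:-→d16:-→d17:-→d18:-→d19:-→d20:-→d21:-→d22:-→d23:-→d24:-→d25:H2  best=H2
  + 0.0.0.0/0 (H2) depth=0
  + 3.0.0.0/12 (H1) depth=12
  ? 3.0.0.1  path d0:H2→d1:-→d2:-→d3:H4→d4:-→d5:-→d6:-→d7:-→d8:-→d9:-→d10:-→d11:-→d12:H1  best=H1
  + 3.0.0.0/12 (H2) depth=12
  del 0.0.0.0/0 (clear depth 0)
  ? 3.0.0.7  path d0:-→d1:-→d2:-→d3:H4→d4:-→d5:-→d6:-→d7:-→d8:-→d9:-→d10:-→d11:-→d12:H2  best=H2
  ? 162.71.80.0  path d0:-→d1:-→d2:-→d3:-→d4:-→d5:-→d6:-→d7:-→d8:-→d9:-→d10:-→d11:-→d12:-→d13:-→d14:-→d15:-→d16:-→d17:-→d18:-→d19:-→d20:-→d21:-→d22:-→d23:-→d24:-→d25:H2  best=H2
  ? 2.226.234.113  path d0:-→d1:-→d2:-→d3:H4→d4:-→d5:-→d6:-→d7:-  best=H4
  ? 22.60.0.0  path d0:-→d1:-→d2:-→d3:H4→d4:-→d5:-→d6:-→d7:-→d8:-→d9:-→d10:-→d11:-→d12:-→d13:-→d14:-→d15:-→d16:H3  best=H3
  ? 22.60.0.242  path d0:-→d1:-→d2:-→d3:H4→d4:-→d5:-→d6:-→d7:-→d8:-→d9:-→d10:-→d11:-→d12:-→d13:-→d14:-→d15:-→d16:H3  best=H3
  del 0.0.0.0/3 (clear depth 3)
  ? 253.158.255.3  path d0:-→d1:-→d2:-→d3:-→d4:-→d5:-→d6:-→d7:-→d8:-→d9:-→d10:-→d11:-→d12:-→d13:-→d14:-→d15:-→d16:-→d17:-→d18:-→d19:-→d20:-→d21:-→d22:-→d23:-→d24:-→d25:-→d26:-→d27:-→d28:-→d29:-→d30:-→d31:-→d32:H3  best=H3
  + 22.60.156.0/24 (H4) depth=24
  + 253.158.255.3/32 (H3) depth=32
  del 253.158.255.3/32 (clear depth 32)
  ? 22.60.156.176  path d0:-→d1:-→d2:-→d3:-→d4:-→d5:-→d6:-→d7:-→d8:-→d9:-→d10:-→d11:-→d12:-→d13:-→d14:-→d15:-→d16:H3→d17:-→d18:-→d19:-→d20:-→d21:-→d22:-→d23:-→d24:H4→d25:-→d26:-→d27:-→d28:H0  best=H0
  del 22.60.156.176/28 (clear depth 28)
  ? 22.60.156.109  path d0:-→d1:-→d2:-→d3:-→d4:-→d5:-→d6:-→d7:-→d8:-→d9:-→d10:-→d11:-→d12:-→d13:-→d14:-→d15:-→d16:H3→d17:-→d18:-→d19:-→d20:-→d21:-→d22:-→d23:-→d24:H4  best=H4
  ? 22.60.0.0  path d0:-→d1:-→d2:-→d3:-→d4:-→d5:-→d6:-→d7:-→d8:-→d9:-→d10:-→d11:-→d12:-→d13:-→d14:-→d15:-→d16:H3  best=H3
  del 3.0.0.0/12 (clear depth 12)
  ? 22.60.49.224  path d0:-→d1:-→d2:-→d3:-→d4:-→d5:-→d6:-→d7:-→d8:-→d9:-→d10:-→d11:-→d12:-→d13:-→d14:-→d15:-→d16:H3  best=H3
  + 3.5.79.128/28 (H1) depth=28
  ? 22.60.29.131  path d0:-→d1:-→d2:-→d3:-→d4:-→d5:-→d6:-→d7:-→d8:-→d9:-→d10:-→d11:-→d12:-→d13:-→d14:-→d15:-→d16:H3  best=H3

== LOOKUPS ==
["H0","H3","H3","H2","H1","H2","H2","H4","H3","H3","H3","H0","H4","H3","H3","H3"]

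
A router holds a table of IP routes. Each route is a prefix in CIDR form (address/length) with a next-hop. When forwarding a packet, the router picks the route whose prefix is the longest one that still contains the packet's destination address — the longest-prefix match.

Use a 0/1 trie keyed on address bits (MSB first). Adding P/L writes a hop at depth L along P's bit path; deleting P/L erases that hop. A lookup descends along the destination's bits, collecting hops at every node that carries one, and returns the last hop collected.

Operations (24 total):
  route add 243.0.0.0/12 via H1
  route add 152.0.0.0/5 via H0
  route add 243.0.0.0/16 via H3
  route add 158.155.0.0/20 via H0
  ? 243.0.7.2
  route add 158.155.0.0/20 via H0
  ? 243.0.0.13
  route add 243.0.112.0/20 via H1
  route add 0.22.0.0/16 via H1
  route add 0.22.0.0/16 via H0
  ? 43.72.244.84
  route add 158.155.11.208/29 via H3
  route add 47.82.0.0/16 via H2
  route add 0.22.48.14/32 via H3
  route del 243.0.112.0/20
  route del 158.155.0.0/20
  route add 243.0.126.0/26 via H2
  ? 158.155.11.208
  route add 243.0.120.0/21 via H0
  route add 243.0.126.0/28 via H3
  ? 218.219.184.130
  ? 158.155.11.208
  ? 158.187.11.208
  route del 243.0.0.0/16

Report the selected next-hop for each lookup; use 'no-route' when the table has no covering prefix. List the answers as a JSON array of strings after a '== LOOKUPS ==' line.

Process each operation:
  + 243.0.0.0/12 (H1) depth=12
  + 152.0.0.0/5 (H0) depth=5
  + 243.0.0.0/16 (H3) depth=16
  + 158.155.0.0/20 (H0) depth=20
  lookup 243.0.7.2: bits 1111001100000000 walk d0:-→d1:-→d2:-→d3:-→d4:-→d5:-→d6:-→d7:-→d8:-→d9:-→d10:-→d11:-→d12:H1→d13:-→d14:-→d15:-→d16:H3 -> H3
  + 158.155.0.0/20 (H0) depth=20
  lookup 243.0.0.13: bits 1111001100000000 walk d0:-→d1:-→d2:-→d3:-→d4:-→d5:-→d6:-→d7:-→d8:-→d9:-→d10:-→d11:-→d12:H1→d13:-→d14:-→d15:-→d16:H3 -> H3
  + 243.0.112.0/20 (H1) depth=20
  + 0.22.0.0/16 (H1) depth=16
  + 0.22.0.0/16 (H0) depth=16
  lookup 43.72.244.84: bits 00 walk d0:-→d1:-→d2:- -> no-route
  + 158.155.11.208/29 (H3) depth=29
  + 47.82.0.0/16 (H2) depth=16
  + 0.22.48.14/32 (H3) depth=32
  del 243.0.112.0/20 (clear depth 20)
  del 158.155.0.0/20 (clear depth 20)
  + 243.0.126.0/26 (H2) depth=26
  lookup 158.155.11.208: bits 10011110100110110000101111010 walk d0:-→d1:-→d2:-→d3:-→d4:-→d5:H0→d6:-→d7:-→d8:-→d9:-→d10:-→d11:-→d12:-→d13:-→d14:-→d15:-→d16:-→d17:-→d18:-→d19:-→d20:-→d21:-→d22:-→d23:-→d24:-→d25:-→d26:-→d27:-→d28:-→d29:H3 -> H3
  + 243.0.120.0/21 (H0) depth=21
  + 243.0.126.0/28 (H3) depth=28
  lookup 218.219.184.130: bits 11 walk d0:-→d1:-→d2:- -> no-route
  lookup 158.155.11.208: bits 10011110100110110000101111010 walk d0:-→d1:-→d2:-→d3:-→d4:-→d5:H0→d6:-→d7:-→d8:-→d9:-→d10:-→d11:-→d12:-→d13:-→d14:-→d15:-→d16:-→d17:-→d18:-→d19:-→d20:-→d21:-→d22:-→d23:-→d24:-→d25:-→d26:-→d27:-→d28:-→d29:H3 -> H3
  lookup 158.187.11.208: bits 1001111010 walk d0:-→d1:-→d2:-→d3:-→d4:-→d5:H0→d6:-→d7:-→d8:-→d9:-→d10:- -> H0
  del 243.0.0.0/16 (clear depth 16)

== LOOKUPS ==
["H3","H3","no-route","H3","no-route","H3","H0"]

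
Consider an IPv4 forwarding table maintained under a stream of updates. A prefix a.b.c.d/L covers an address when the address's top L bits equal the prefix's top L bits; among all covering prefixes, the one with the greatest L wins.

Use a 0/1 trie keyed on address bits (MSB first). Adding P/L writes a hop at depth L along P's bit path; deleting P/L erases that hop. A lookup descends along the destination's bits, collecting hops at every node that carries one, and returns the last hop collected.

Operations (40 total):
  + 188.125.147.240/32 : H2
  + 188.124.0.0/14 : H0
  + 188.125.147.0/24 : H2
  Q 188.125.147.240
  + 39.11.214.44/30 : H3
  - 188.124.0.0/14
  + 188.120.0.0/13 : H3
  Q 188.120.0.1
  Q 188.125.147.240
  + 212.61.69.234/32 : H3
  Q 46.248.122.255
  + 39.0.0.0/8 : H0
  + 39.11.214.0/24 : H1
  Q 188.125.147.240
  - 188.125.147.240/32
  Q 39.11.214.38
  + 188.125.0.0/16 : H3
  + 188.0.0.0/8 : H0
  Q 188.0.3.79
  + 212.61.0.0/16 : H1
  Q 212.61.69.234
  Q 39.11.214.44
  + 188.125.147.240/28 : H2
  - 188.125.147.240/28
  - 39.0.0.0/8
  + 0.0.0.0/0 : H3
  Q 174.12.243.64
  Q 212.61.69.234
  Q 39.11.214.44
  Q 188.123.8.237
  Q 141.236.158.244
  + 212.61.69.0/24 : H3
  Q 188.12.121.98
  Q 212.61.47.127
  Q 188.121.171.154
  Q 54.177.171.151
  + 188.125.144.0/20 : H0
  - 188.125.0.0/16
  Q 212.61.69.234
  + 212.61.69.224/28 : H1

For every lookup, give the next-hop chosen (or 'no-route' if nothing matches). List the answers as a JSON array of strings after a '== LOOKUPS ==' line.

Process each operation:
  add 188.125.147.240/32 -> H2 at depth 32
  add 188.124.0.0/14 -> H0 at depth 14
  add 188.125.147.0/24 -> H2 at depth 24
  ? 188.125.147.240  path d0:-→d1:-→d2:-→d3:-→d4:-→d5:-→d6:-→d7:-→d8:-→d9:-→d10:-→d11:-→d12:-→d13:-→d14:H0→d15:-→d16:-→d17:-→d18:-→d19:-→d20:-→d21:-→d22:-→d23:-→d24:H2→d25:-→d26:-→d27:-→d28:-→d29:-→d30:-→d31:-→d32:H2  best=H2
  add 39.11.214.44/30 -> H3 at depth 30
  del 188.124.0.0/14 (clear depth 14)
  add 188.120.0.0/13 -> H3 at depth 13
  ? 188.120.0.1  path d0:-→d1:-→d2:-→d3:-→d4:-→d5:-→d6:-→d7:-→d8:-→d9:-→d10:-→d11:-→d12:-→d13:H3  best=H3
  ? 188.125.147.240  path d0:-→d1:-→d2:-→d3:-→d4:-→d5:-→d6:-→d7:-→d8:-→d9:-→d10:-→d11:-→d12:-→d13:H3→d14:-→d15:-→d16:-→d17:-→d18:-→d19:-→d20:-→d21:-→d22:-→d23:-→d24:H2→d25:-→d26:-→d27:-→d28:-→d29:-→d30:-→d31:-→d32:H2  best=H2
  add 212.61.69.234/32 -> H3 at depth 32
  ? 46.248.122.255  path d0:-→d1:-→d2:-→d3:-→d4:-  best=no-route
  add 39.0.0.0/8 -> H0 at depth 8
  add 39.11.214.0/24 -> H1 at depth 24
  ? 188.125.147.240  path d0:-→d1:-→d2:-→d3:-→d4:-→d5:-→d6:-→d7:-→d8:-→d9:-→d10:-→d11:-→d12:-→d13:H3→d14:-→d15:-→d16:-→d17:-→d18:-→d19:-→d20:-→d21:-→d22:-→d23:-→d24:H2→d25:-→d26:-→d27:-→d28:-→d29:-→d30:-→d31:-→d32:H2  best=H2
  del 188.125.147.240/32 (clear depth 32)
  ? 39.11.214.38  path d0:-→d1:-→d2:-→d3:-→d4:-→d5:-→d6:-→d7:-→d8:H0→d9:-→d10:-→d11:-→d12:-→d13:-→d14:-→d15:-→d16:-→d17:-→d18:-→d19:-→d20:-→d21:-→d22:-→d23:-→d24:H1→d25:-→d26:-→d27:-→d28:-  best=H1
  add 188.125.0.0/16 -> H3 at depth 16
  add 188.0.0.0/8 -> H0 at depth 8
  ? 188.0.3.79  path d0:-→d1:-→d2:-→d3:-→d4:-→d5:-→d6:-→d7:-→d8:H0→d9:-  best=H0
  add 212.61.0.0/16 -> H1 at depth 16
  ? 212.61.69.234  path d0:-→d1:-→d2:-→d3:-→d4:-→d5:-→d6:-→d7:-→d8:-→d9:-→d10:-→d11:-→d12:-→d13:-→d14:-→d15:-→d16:H1→d17:-→d18:-→d19:-→d20:-→d21:-→d22:-→d23:-→d24:-→d25:-→d26:-→d27:-→d28:-→d29:-→d30:-→d31:-→d32:H3  best=H3
  ? 39.11.214.44  path d0:-→d1:-→d2:-→d3:-→d4:-→d5:-→d6:-→d7:-→d8:H0→d9:-→d10:-→d11:-→d12:-→d13:-→d14:-→d15:-→d16:-→d17:-→d18:-→d19:-→d20:-→d21:-→d22:-→d23:-→d24:H1→d25:-→d26:-→d27:-→d28:-→d29:-→d30:H3  best=H3
  add 188.125.147.240/28 -> H2 at depth 28
  del 188.125.147.240/28 (clear depth 28)
  del 39.0.0.0/8 (clear depth 8)
  add 0.0.0.0/0 -> H3 at depth 0
  ? 174.12.243.64  path d0:H3→d1:-→d2:-→d3:-  best=H3
  ? 212.61.69.234  path d0:H3→d1:-→d2:-→d3:-→d4:-→d5:-→d6:-→d7:-→d8:-→d9:-→d10:-→d11:-→d12:-→d13:-→d14:-→d15:-→d16:H1→d17:-→d18:-→d19:-→d20:-→d21:-→d22:-→d23:-→d24:-→d25:-→d26:-→d27:-→d28:-→d29:-→d30:-→d31:-→d32:H3  best=H3
  ? 39.11.214.44  path d0:H3→d1:-→d2:-→d3:-→d4:-→d5:-→d6:-→d7:-→d8:-→d9:-→d10:-→d11:-→d12:-→d13:-→d14:-→d15:-→d16:-→d17:-→d18:-→d19:-→d20:-→d21:-→d22:-→d23:-→d24:H1→d25:-→d26:-→d27:-→d28:-→d29:-→d30:H3  best=H3
  ? 188.123.8.237  path d0:H3→d1:-→d2:-→d3:-→d4:-→d5:-→d6:-→d7:-→d8:H0→d9:-→d10:-→d11:-→d12:-→d13:H3  best=H3
  ? 141.236.158.244  path d0:H3→d1:-→d2:-  best=H3
  add 212.61.69.0/24 -> H3 at depth 24
  ? 188.12.121.98  path d0:H3→d1:-→d2:-→d3:-→d4:-→d5:-→d6:-→d7:-→d8:H0→d9:-  best=H0
  ? 212.61.47.127  path d0:H3→d1:-→d2:-→d3:-→d4:-→d5:-→d6:-→d7:-→d8:-→d9:-→d10:-→d11:-→d12:-→d13:-→d14:-→d15:-→d16:H1→d17:-  best=H1
  ? 188.121.171.154  path d0:H3→d1:-→d2:-→d3:-→d4:-→d5:-→d6:-→d7:-→d8:H0→d9:-→d10:-→d11:-→d12:-→d13:H3  best=H3
  ? 54.177.171.151  path d0:H3→d1:-→d2:-→d3:-  best=H3
  add 188.125.144.0/20 -> H0 at depth 20
  del 188.125.0.0/16 (clear depth 16)
  ? 212.61.69.234  path d0:H3→d1:-→d2:-→d3:-→d4:-→d5:-→d6:-→d7:-→d8:-→d9:-→d10:-→d11:-→d12:-→d13:-→d14:-→d15:-→d16:H1→d17:-→d18:-→d19:-→d20:-→d21:-→d22:-→d23:-→d24:H3→d25:-→d26:-→d27:-→d28:-→d29:-→d30:-→d31:-→d32:H3  best=H3
  add 212.61.69.224/28 -> H1 at depth 28

== LOOKUPS ==
["H2","H3","H2","no-route","H2","H1","H0","H3","H3","H3","H3","H3","H3","H3","H0","H1","H3","H3","H3"]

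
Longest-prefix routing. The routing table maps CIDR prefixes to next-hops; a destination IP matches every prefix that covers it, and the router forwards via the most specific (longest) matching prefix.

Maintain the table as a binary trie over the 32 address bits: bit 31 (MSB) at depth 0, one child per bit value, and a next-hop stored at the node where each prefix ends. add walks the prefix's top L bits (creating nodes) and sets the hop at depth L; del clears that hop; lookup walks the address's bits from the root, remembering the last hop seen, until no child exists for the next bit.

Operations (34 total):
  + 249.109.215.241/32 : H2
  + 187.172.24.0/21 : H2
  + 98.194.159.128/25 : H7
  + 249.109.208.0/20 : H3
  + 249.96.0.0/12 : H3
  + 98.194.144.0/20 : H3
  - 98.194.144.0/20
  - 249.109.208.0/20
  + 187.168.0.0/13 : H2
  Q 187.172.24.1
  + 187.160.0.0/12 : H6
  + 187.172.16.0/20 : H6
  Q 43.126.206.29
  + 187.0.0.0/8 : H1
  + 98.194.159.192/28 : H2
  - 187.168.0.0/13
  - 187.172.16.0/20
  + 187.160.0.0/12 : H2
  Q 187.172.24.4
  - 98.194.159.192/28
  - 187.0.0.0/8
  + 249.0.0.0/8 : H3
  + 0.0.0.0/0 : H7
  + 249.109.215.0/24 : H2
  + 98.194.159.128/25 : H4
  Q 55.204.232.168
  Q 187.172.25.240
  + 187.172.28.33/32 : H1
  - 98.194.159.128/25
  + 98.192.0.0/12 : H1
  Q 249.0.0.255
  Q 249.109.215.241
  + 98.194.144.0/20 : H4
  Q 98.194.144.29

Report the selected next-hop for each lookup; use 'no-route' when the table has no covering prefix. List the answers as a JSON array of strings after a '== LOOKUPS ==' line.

Trace:
  + 249.109.215.241/32 (H2) depth=32
  + 187.172.24.0/21 (H2) depth=21
  + 98.194.159.128/25 (H7) depth=25
  + 249.109.208.0/20 (H3) depth=20
  + 249.96.0.0/12 (H3) depth=12
  + 98.194.144.0/20 (H3) depth=20
  - 98.194.144.0/20 clear@20
  - 249.109.208.0/20 clear@20
  + 187.168.0.0/13 (H2) depth=13
  ? 187.172.24.1  path d0:-→d1:-→d2:-→d3:-→d4:-→d5:-→d6:-→d7:-→d8:-→d9:-→d10:-→d11:-→d12:-→d13:H2→d14:-→d15:-→d16:-→d17:-→d18:-→d19:-→d20:-→d21:H2  best=H2
  + 187.160.0.0/12 (H6) depth=12
  + 187.172.16.0/20 (H6) depth=20
  ? 43.126.206.29  path d0:-→d1:-  best=no-route
  + 187.0.0.0/8 (H1) depth=8
  + 98.194.159.192/28 (H2) depth=28
  - 187.168.0.0/13 clear@13
  - 187.172.16.0/20 clear@20
  + 187.160.0.0/12 (H2) depth=12
  ? 187.172.24.4  path d0:-→d1:-→d2:-→d3:-→d4:-→d5:-→d6:-→d7:-→d8:H1→d9:-→d10:-→d11:-→d12:H2→d13:-→d14:-→d15:-→d16:-→d17:-→d18:-→d19:-→d20:-→d21:H2  best=H2
  - 98.194.159.192/28 clear@28
  - 187.0.0.0/8 clear@8
  + 249.0.0.0/8 (H3) depth=8
  + 0.0.0.0/0 (H7) depth=0
  + 249.109.215.0/24 (H2) depth=24
  + 98.194.159.128/25 (H4) depth=25
  ? 55.204.232.168  path d0:H7→d1:-  best=H7
  ? 187.172.25.240  path d0:H7→d1:-→d2:-→d3:-→d4:-→d5:-→d6:-→d7:-→d8:-→d9:-→d10:-→d11:-→d12:H2→d13:-→d14:-→d15:-→d16:-→d17:-→d18:-→d19:-→d20:-→d21:H2  best=H2
  + 187.172.28.33/32 (H1) depth=32
  - 98.194.159.128/25 clear@25
  + 98.192.0.0/12 (H1) depth=12
  ? 249.0.0.255  path d0:H7→d1:-→d2:-→d3:-→d4:-→d5:-→d6:-→d7:-→d8:H3→d9:-  best=H3
  ? 249.109.215.241  path d0:H7→d1:-→d2:-→d3:-→d4:-→d5:-→d6:-→d7:-→d8:H3→d9:-→d10:-→d11:-→d12:H3→d13:-→d14:-→d15:-→d16:-→d17:-→d18:-→d19:-→d20:-→d21:-→d22:-→d23:-→d24:H2→d25:-→d26:-→d27:-→d28:-→d29:-→d30:-→d31:-→d32:H2  best=H2
  + 98.194.144.0/20 (H4) depth=20
  ? 98.194.144.29  path d0:H7→d1:-→d2:-→d3:-→d4:-→d5:-→d6:-→d7:-→d8:-→d9:-→d10:-→d11:-→d12:H1→d13:-→d14:-→d15:-→d16:-→d17:-→d18:-→d19:-→d20:H4  best=H4

== LOOKUPS ==
["H2","no-route","H2","H7","H2","H3","H2","H4"]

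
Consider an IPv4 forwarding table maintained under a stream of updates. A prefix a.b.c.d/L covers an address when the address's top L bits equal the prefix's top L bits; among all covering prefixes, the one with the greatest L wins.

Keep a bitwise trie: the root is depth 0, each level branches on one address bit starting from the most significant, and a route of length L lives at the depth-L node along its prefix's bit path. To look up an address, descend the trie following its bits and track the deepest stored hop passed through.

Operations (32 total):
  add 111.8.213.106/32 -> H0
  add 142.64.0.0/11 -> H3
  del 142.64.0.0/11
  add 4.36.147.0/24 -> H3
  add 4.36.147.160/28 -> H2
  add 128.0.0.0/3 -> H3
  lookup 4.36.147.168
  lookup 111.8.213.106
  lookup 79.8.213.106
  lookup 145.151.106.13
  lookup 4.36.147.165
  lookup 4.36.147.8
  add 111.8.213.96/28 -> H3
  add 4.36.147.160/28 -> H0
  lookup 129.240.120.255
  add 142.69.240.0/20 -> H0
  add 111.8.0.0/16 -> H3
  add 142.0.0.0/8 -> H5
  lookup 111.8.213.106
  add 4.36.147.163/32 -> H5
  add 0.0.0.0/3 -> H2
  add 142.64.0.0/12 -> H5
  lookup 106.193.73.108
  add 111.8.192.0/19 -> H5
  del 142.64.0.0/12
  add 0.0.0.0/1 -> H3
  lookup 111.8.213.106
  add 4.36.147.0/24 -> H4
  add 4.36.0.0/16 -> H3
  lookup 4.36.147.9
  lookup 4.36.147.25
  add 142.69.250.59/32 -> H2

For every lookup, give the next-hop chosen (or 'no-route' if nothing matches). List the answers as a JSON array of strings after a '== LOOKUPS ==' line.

Process each operation:
  add 111.8.213.106/32 -> H0 at depth 32
  add 142.64.0.0/11 -> H3 at depth 11
  del 142.64.0.0/11 (clear depth 11)
  add 4.36.147.0/24 -> H3 at depth 24
  add 4.36.147.160/28 -> H2 at depth 28
  add 128.0.0.0/3 -> H3 at depth 3
  lookup 4.36.147.168: bits 0000010000100100100100111010 walk d0:-→d1:-→d2:-→d3:-→d4:-→d5:-→d6:-→d7:-→d8:-→d9:-→d10:-→d11:-→d12:-→d13:-→d14:-→d15:-→d16:-→d17:-→d18:-→d19:-→d20:-→d21:-→d22:-→d23:-→d24:H3→d25:-→d26:-→d27:-→d28:H2 -> H2
  lookup 111.8.213.106: bits 01101111000010001101010101101010 walk d0:-→d1:-→d2:-→d3:-→d4:-→d5:-→d6:-→d7:-→d8:-→d9:-→d10:-→d11:-→d12:-→d13:-→d14:-→d15:-→d16:-→d17:-→d18:-→d19:-→d20:-→d21:-→d22:-→d23:-→d24:-→d25:-→d26:-→d27:-→d28:-→d29:-→d30:-→d31:-→d32:H0 -> H0
  lookup 79.8.213.106: bits 01 walk d0:-→d1:-→d2:- -> no-route
  lookup 145.151.106.13: bits 100 walk d0:-→d1:-→d2:-→d3:H3 -> H3
  lookup 4.36.147.165: bits 0000010000100100100100111010 walk d0:-→d1:-→d2:-→d3:-→d4:-→d5:-→d6:-→d7:-→d8:-→d9:-→d10:-→d11:-→d12:-→d13:-→d14:-→d15:-→d16:-→d17:-→d18:-→d19:-→d20:-→d21:-→d22:-→d23:-→d24:H3→d25:-→d26:-→d27:-→d28:H2 -> H2
  lookup 4.36.147.8: bits 000001000010010010010011 walk d0:-→d1:-→d2:-→d3:-→d4:-→d5:-→d6:-→d7:-→d8:-→d9:-→d10:-→d11:-→d12:-→d13:-→d14:-→d15:-→d16:-→d17:-→d18:-→d19:-→d20:-→d21:-→d22:-→d23:-→d24:H3 -> H3
  add 111.8.213.96/28 -> H3 at depth 28
  add 4.36.147.160/28 -> H0 at depth 28
  lookup 129.240.120.255: bits 1000 walk d0:-→d1:-→d2:-→d3:H3→d4:- -> H3
  add 142.69.240.0/20 -> H0 at depth 20
  add 111.8.0.0/16 -> H3 at depth 16
  add 142.0.0.0/8 -> H5 at depth 8
  lookup 111.8.213.106: bits 01101111000010001101010101101010 walk d0:-→d1:-→d2:-→d3:-→d4:-→d5:-→d6:-→d7:-→d8:-→d9:-→d10:-→d11:-→d12:-→d13:-→d14:-→d15:-→d16:H3→d17:-→d18:-→d19:-→d20:-→d21:-→d22:-→d23:-→d24:-→d25:-→d26:-→d27:-→d28:H3→d29:-→d30:-→d31:-→d32:H0 -> H0
  add 4.36.147.163/32 -> H5 at depth 32
  add 0.0.0.0/3 -> H2 at depth 3
  add 142.64.0.0/12 -> H5 at depth 12
  lookup 106.193.73.108: bits 01101 walk d0:-→d1:-→d2:-→d3:-→d4:-→d5:- -> no-route
  add 111.8.192.0/19 -> H5 at depth 19
  del 142.64.0.0/12 (clear depth 12)
  add 0.0.0.0/1 -> H3 at depth 1
  lookup 111.8.213.106: bits 01101111000010001101010101101010 walk d0:-→d1:H3→d2:-→d3:-→d4:-→d5:-→d6:-→d7:-→d8:-→d9:-→d10:-→d11:-→d12:-→d13:-→d14:-→d15:-→d16:H3→d17:-→d18:-→d19:H5→d20:-→d21:-→d22:-→d23:-→d24:-→d25:-→d26:-→d27:-→d28:H3→d29:-→d30:-→d31:-→d32:H0 -> H0
  add 4.36.147.0/24 -> H4 at depth 24
  add 4.36.0.0/16 -> H3 at depth 16
  lookup 4.36.147.9: bits 000001000010010010010011 walk d0:-→d1:H3→d2:-→d3:H2→d4:-→d5:-→d6:-→d7:-→d8:-→d9:-→d10:-→d11:-→d12:-→d13:-→d14:-→d15:-→d16:H3→d17:-→d18:-→d19:-→d20:-→d21:-→d22:-→d23:-→d24:H4 -> H4
  lookup 4.36.147.25: bits 000001000010010010010011 walk d0:-→d1:H3→d2:-→d3:H2→d4:-→d5:-→d6:-→d7:-→d8:-→d9:-→d10:-→d11:-→d12:-→d13:-→d14:-→d15:-→d16:H3→d17:-→d18:-→d19:-→d20:-→d21:-→d22:-→d23:-→d24:H4 -> H4
  add 142.69.250.59/32 -> H2 at depth 32

== LOOKUPS ==
["H2","H0","no-route","H3","H2","H3","H3","H0","no-route","H0","H4","H4"]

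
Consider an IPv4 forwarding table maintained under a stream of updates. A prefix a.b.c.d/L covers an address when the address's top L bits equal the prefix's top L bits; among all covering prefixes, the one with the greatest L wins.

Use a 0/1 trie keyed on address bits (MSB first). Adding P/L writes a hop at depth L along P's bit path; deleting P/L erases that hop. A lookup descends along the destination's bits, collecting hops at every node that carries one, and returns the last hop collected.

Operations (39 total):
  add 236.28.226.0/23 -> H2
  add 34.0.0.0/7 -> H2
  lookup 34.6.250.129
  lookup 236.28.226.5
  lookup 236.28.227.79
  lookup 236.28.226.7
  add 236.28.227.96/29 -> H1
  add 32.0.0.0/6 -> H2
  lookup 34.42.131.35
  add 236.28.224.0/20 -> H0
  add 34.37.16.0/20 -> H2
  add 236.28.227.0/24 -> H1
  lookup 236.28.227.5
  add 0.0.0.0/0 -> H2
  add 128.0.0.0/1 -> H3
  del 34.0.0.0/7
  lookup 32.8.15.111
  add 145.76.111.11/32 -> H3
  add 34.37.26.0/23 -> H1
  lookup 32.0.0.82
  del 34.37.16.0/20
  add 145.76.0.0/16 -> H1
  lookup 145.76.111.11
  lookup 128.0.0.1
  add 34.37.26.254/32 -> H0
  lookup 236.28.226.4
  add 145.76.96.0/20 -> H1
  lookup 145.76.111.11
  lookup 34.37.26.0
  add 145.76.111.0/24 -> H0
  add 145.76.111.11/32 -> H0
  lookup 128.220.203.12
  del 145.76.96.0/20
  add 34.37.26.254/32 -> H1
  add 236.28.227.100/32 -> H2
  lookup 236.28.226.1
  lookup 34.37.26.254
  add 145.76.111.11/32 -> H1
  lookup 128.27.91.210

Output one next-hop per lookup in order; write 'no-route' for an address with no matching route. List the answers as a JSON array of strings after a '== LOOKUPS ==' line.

Process each operation:
  + 236.28.226.0/23 (H2) depth=23
  + 34.0.0.0/7 (H2) depth=7
  lookup 34.6.250.129: bits 0010001 walk d0:-→d1:-→d2:-→d3:-→d4:-→d5:-→d6:-→d7:H2 -> H2
  lookup 236.28.226.5: bits 11101100000111001110001 walk d0:-→d1:-→d2:-→d3:-→d4:-→d5:-→d6:-→d7:-→d8:-→d9:-→d10:-→d11:-→d12:-→d13:-→d14:-→d15:-→d16:-→d17:-→d18:-→d19:-→d20:-→d21:-→d22:-→d23:H2 -> H2
  lookup 236.28.227.79: bits 11101100000111001110001 walk d0:-→d1:-→d2:-→d3:-→d4:-→d5:-→d6:-→d7:-→d8:-→d9:-→d10:-→d11:-→d12:-→d13:-→d14:-→d15:-→d16:-→d17:-→d18:-→d19:-→d20:-→d21:-→d22:-→d23:H2 -> H2
  lookup 236.28.226.7: bits 11101100000111001110001 walk d0:-→d1:-→d2:-→d3:-→d4:-→d5:-→d6:-→d7:-→d8:-→d9:-→d10:-→d11:-→d12:-→d13:-→d14:-→d15:-→d16:-→d17:-→d18:-→d19:-→d20:-→d21:-→d22:-→d23:H2 -> H2
  + 236.28.227.96/29 (H1) depth=29
  + 32.0.0.0/6 (H2) depth=6
  lookup 34.42.131.35: bits 0010001 walk d0:-→d1:-→d2:-→d3:-→d4:-→d5:-→d6:H2→d7:H2 -> H2
  + 236.28.224.0/20 (H0) depth=20
  + 34.37.16.0/20 (H2) depth=20
  + 236.28.227.0/24 (H1) depth=24
  lookup 236.28.227.5: bits 1110110000011100111000110 walk d0:-→d1:-→d2:-→d3:-→d4:-→d5:-→d6:-→d7:-→d8:-→d9:-→d10:-→d11:-→d12:-→d13:-→d14:-→d15:-→d16:-→d17:-→d18:-→d19:-→d20:H0→d21:-→d22:-→d23:H2→d24:H1→d25:- -> H1
  + 0.0.0.0/0 (H2) depth=0
  + 128.0.0.0/1 (H3) depth=1
  - 34.0.0.0/7 clear@7
  lookup 32.8.15.111: bits 001000 walk d0:H2→d1:-→d2:-→d3:-→d4:-→d5:-→d6:H2 -> H2
  + 145.76.111.11/32 (H3) depth=32
  + 34.37.26.0/23 (H1) depth=23
  lookup 32.0.0.82: bits 001000 walk d0:H2→d1:-→d2:-→d3:-→d4:-→d5:-→d6:H2 -> H2
  - 34.37.16.0/20 clear@20
  + 145.76.0.0/16 (H1) depth=16
  lookup 145.76.111.11: bits 10010001010011000110111100001011 walk d0:H2→d1:H3→d2:-→d3:-→d4:-→d5:-→d6:-→d7:-→d8:-→d9:-→d10:-→d11:-→d12:-→d13:-→d14:-→d15:-→d16:H1→d17:-→d18:-→d19:-→d20:-→d21:-→d22:-→d23:-→d24:-→d25:-→d26:-→d27:-→d28:-→d29:-→d30:-→d31:-→d32:H3 -> H3
  lookup 128.0.0.1: bits 100 walk d0:H2→d1:H3→d2:-→d3:- -> H3
  + 34.37.26.254/32 (H0) depth=32
  lookup 236.28.226.4: bits 11101100000111001110001 walk d0:H2→d1:H3→d2:-→d3:-→d4:-→d5:-→d6:-→d7:-→d8:-→d9:-→d10:-→d11:-→d12:-→d13:-→d14:-→d15:-→d16:-→d17:-→d18:-→d19:-→d20:H0→d21:-→d22:-→d23:H2 -> H2
  + 145.76.96.0/20 (H1) depth=20
  lookup 145.76.111.11: bits 10010001010011000110111100001011 walk d0:H2→d1:H3→d2:-→d3:-→d4:-→d5:-→d6:-→d7:-→d8:-→d9:-→d10:-→d11:-→d12:-→d13:-→d14:-→d15:-→d16:H1→d17:-→d18:-→d19:-→d20:H1→d21:-→d22:-→d23:-→d24:-→d25:-→d26:-→d27:-→d28:-→d29:-→d30:-→d31:-→d32:H3 -> H3
  lookup 34.37.26.0: bits 001000100010010100011010 walk d0:H2→d1:-→d2:-→d3:-→d4:-→d5:-→d6:H2→d7:-→d8:-→d9:-→d10:-→d11:-→d12:-→d13:-→d14:-→d15:-→d16:-→d17:-→d18:-→d19:-→d20:-→d21:-→d22:-→d23:H1→d24:- -> H1
  + 145.76.111.0/24 (H0) depth=24
  + 145.76.111.11/32 (H0) depth=32
  lookup 128.220.203.12: bits 100 walk d0:H2→d1:H3→d2:-→d3:- -> H3
  - 145.76.96.0/20 clear@20
  + 34.37.26.254/32 (H1) depth=32
  + 236.28.227.100/32 (H2) depth=32
  lookup 236.28.226.1: bits 11101100000111001110001 walk d0:H2→d1:H3→d2:-→d3:-→d4:-→d5:-→d6:-→d7:-→d8:-→d9:-→d10:-→d11:-→d12:-→d13:-→d14:-→d15:-→d16:-→d17:-→d18:-→d19:-→d20:H0→d21:-→d22:-→d23:H2 -> H2
  lookup 34.37.26.254: bits 00100010001001010001101011111110 walk d0:H2→d1:-→d2:-→d3:-→d4:-→d5:-→d6:H2→d7:-→d8:-→d9:-→d10:-→d11:-→d12:-→d13:-→d14:-→d15:-→d16:-→d17:-→d18:-→d19:-→d20:-→d21:-→d22:-→d23:H1→d24:-→d25:-→d26:-→d27:-→d28:-→d29:-→d30:-→d31:-→d32:H1 -> H1
  + 145.76.111.11/32 (H1) depth=32
  lookup 128.27.91.210: bits 100 walk d0:H2→d1:H3→d2:-→d3:- -> H3

== LOOKUPS ==
["H2","H2","H2","H2","H2","H1","H2","H2","H3","H3","H2","H3","H1","H3","H2","H1","H3"]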